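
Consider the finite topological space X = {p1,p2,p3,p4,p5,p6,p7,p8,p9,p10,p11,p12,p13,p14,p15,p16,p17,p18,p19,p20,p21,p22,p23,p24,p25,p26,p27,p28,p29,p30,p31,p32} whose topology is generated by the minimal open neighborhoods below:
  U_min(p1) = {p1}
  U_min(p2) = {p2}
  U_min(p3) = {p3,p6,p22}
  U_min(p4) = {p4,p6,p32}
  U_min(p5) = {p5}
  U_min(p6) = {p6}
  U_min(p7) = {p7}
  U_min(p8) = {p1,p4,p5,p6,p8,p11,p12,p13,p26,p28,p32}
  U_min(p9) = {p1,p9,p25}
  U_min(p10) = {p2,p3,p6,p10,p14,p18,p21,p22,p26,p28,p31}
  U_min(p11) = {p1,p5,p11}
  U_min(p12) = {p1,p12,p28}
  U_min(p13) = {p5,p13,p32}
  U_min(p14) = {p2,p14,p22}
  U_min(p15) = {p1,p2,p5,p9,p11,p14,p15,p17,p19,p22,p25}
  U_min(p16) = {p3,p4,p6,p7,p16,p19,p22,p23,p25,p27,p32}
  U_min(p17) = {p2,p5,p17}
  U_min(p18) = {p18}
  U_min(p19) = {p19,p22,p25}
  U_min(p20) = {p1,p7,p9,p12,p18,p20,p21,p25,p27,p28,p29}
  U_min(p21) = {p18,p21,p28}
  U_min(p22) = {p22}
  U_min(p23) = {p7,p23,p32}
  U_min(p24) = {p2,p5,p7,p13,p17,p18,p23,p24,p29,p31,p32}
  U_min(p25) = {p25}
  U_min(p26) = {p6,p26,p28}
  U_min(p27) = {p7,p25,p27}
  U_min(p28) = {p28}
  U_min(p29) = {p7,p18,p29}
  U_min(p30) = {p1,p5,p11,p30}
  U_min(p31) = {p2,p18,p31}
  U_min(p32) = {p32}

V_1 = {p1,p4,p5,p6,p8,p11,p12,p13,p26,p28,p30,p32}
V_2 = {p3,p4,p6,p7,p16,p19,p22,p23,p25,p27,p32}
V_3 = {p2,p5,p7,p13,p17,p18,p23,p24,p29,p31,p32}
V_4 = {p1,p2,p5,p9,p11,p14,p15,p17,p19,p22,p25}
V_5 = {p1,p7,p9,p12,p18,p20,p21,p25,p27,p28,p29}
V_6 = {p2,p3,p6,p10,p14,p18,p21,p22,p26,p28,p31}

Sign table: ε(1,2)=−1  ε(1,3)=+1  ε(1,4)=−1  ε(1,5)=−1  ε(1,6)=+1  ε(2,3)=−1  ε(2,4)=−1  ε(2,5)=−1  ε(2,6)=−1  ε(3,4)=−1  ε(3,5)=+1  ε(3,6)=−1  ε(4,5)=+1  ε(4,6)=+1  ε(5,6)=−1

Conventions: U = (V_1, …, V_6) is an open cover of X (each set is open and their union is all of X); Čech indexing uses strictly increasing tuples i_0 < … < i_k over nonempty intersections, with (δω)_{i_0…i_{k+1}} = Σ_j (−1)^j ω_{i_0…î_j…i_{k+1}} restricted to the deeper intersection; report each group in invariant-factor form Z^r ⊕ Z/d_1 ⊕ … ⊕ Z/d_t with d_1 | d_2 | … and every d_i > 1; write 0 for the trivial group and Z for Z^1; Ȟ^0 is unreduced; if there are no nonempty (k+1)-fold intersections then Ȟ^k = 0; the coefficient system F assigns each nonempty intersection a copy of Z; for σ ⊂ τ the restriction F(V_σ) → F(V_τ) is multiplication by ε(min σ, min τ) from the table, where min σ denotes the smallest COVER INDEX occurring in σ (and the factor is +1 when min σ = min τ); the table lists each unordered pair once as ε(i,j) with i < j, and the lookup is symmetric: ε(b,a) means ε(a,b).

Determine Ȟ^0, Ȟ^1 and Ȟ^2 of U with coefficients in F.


nonempty overlaps:
  V12={p4,p6,p32} V13={p5,p13,p32} V14={p1,p5,p11} V15={p1,p12,p28} V16={p6,p26,p28} V23={p7,p23,p32} V24={p19,p22,p25} V25={p7,p25,p27} V26={p3,p6,p22} V34={p2,p5,p17} V35={p7,p18,p29} V36={p2,p18,p31} V45={p1,p9,p25} V46={p2,p14,p22} V56={p18,p21,p28}
  V123={p32} V126={p6} V134={p5} V145={p1} V156={p28} V235={p7} V245={p25} V246={p22} V346={p2} V356={p18}
C dims 6,15,10; δ0: rk 6, SNF 1^5·2; δ1: rk 9, SNF 1^9
degree 0: 6−6−0 = 0 → Ȟ^0 ≅ 0
degree 1: 15−9−6 = 0 plus torsion [2] → Ȟ^1 ≅ Z/2
degree 2: 10−0−9 = 1 → Ȟ^2 ≅ Z

Ȟ^0 = 0; Ȟ^1 = Z/2; Ȟ^2 = Z


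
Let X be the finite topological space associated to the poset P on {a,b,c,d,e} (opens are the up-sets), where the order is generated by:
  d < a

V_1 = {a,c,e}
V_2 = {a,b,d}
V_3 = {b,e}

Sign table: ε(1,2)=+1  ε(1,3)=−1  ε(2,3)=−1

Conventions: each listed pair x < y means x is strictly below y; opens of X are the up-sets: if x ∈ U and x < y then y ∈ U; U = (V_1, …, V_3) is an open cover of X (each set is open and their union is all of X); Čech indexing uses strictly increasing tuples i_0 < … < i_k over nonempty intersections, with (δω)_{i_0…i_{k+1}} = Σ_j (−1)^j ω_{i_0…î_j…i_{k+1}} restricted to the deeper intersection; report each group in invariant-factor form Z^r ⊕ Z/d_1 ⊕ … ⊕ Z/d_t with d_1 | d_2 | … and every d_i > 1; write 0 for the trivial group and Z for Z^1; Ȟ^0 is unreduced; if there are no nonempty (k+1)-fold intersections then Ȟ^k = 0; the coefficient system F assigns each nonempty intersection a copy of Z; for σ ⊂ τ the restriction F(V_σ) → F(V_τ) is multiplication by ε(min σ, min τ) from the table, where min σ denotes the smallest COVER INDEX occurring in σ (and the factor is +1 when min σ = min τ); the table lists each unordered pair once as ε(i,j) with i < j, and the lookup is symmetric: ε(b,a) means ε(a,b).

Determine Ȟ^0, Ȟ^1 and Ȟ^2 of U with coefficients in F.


cover nerve:
  V12={a} V13={e} V23={b}
C dims 3,3; δ0: rk 2, SNF 1^2
Ȟ^0: (3−2)−0=1 ⇒ Z
Ȟ^1: (3−0)−2=1 ⇒ Z
Ȟ^2: (0−0)−0=0 ⇒ 0

Ȟ^0 ≅ Z, Ȟ^1 ≅ Z and Ȟ^2 ≅ 0


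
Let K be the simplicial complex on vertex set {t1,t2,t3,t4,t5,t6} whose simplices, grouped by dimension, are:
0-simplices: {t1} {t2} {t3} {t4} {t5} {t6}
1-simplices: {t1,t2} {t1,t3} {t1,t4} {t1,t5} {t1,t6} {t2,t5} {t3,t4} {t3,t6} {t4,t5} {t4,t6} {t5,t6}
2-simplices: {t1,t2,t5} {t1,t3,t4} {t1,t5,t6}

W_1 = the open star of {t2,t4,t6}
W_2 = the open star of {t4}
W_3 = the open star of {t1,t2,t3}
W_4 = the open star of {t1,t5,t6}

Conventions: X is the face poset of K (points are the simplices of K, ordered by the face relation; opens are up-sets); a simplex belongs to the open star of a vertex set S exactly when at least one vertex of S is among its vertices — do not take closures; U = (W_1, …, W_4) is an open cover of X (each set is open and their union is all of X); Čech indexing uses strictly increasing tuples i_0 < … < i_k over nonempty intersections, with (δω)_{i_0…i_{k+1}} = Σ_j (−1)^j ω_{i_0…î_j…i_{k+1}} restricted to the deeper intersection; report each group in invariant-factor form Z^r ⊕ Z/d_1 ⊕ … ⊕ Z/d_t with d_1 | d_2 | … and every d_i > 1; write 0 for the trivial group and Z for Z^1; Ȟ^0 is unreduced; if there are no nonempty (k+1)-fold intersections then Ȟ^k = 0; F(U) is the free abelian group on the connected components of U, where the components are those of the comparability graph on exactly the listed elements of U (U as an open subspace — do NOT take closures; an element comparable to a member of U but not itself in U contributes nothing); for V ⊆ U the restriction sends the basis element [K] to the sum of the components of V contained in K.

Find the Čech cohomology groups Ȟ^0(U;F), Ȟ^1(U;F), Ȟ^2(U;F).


Ȟ^0(U;F) ≅ Z, Ȟ^1(U;F) ≅ Z^3, Ȟ^2(U;F) ≅ 0

nerve of the cover:
  W1={{t2},{t4},{t6},{t1,t2},{t1,t4},{t1,t6},{t2,t5},{t3,t4},{t3,t6},{t4,t5},{t4,t6},{t5,t6},{t1,t2,t5},{t1,t3,t4},{t1,t5,t6}} W2={{t4},{t1,t4},{t3,t4},{t4,t5},{t4,t6},{t1,t3,t4}} W3={{t1},{t2},{t3},{t1,t2},{t1,t3},{t1,t4},{t1,t5},{t1,t6},{t2,t5},{t3,t4},{t3,t6},{t1,t2,t5},{t1,t3,t4},{t1,t5,t6}} W4={{t1},{t5},{t6},{t1,t2},{t1,t3},{t1,t4},{t1,t5},{t1,t6},{t2,t5},{t3,t6},{t4,t5},{t4,t6},{t5,t6},{t1,t2,t5},{t1,t3,t4},{t1,t5,t6}}
  W12={{t4},{t1,t4},{t3,t4},{t4,t5},{t4,t6},{t1,t3,t4}} W13={{t2},{t1,t2},{t1,t4},{t1,t6},{t2,t5},{t3,t4},{t3,t6},{t1,t2,t5},{t1,t3,t4},{t1,t5,t6}} W14={{t6},{t1,t2},{t1,t4},{t1,t6},{t2,t5},{t3,t6},{t4,t5},{t4,t6},{t5,t6},{t1,t2,t5},{t1,t3,t4},{t1,t5,t6}} W23={{t1,t4},{t3,t4},{t1,t3,t4}} W24={{t1,t4},{t4,t5},{t4,t6},{t1,t3,t4}} W34={{t1},{t1,t2},{t1,t3},{t1,t4},{t1,t5},{t1,t6},{t2,t5},{t3,t6},{t1,t2,t5},{t1,t3,t4},{t1,t5,t6}}
  W123={{t1,t4},{t3,t4},{t1,t3,t4}} W124={{t1,t4},{t4,t5},{t4,t6},{t1,t3,t4}} W134={{t1,t2},{t1,t4},{t1,t6},{t2,t5},{t3,t6},{t1,t2,t5},{t1,t3,t4},{t1,t5,t6}} W234={{t1,t4},{t1,t3,t4}}
  W1234={{t1,t4},{t1,t3,t4}}
components per intersection:
  W1: {{t2},{t1,t2},{t2,t5},{t1,t2,t5}} {{t4},{t6},{t1,t4},{t1,t6},{t3,t4},{t3,t6},{t4,t5},{t4,t6},{t5,t6},{t1,t3,t4},{t1,t5,t6}}
  W2: {{t4},{t1,t4},{t3,t4},{t4,t5},{t4,t6},{t1,t3,t4}}
  W3: {{t1},{t2},{t3},{t1,t2},{t1,t3},{t1,t4},{t1,t5},{t1,t6},{t2,t5},{t3,t4},{t3,t6},{t1,t2,t5},{t1,t3,t4},{t1,t5,t6}}
  W4: {{t1},{t5},{t6},{t1,t2},{t1,t3},{t1,t4},{t1,t5},{t1,t6},{t2,t5},{t3,t6},{t4,t5},{t4,t6},{t5,t6},{t1,t2,t5},{t1,t3,t4},{t1,t5,t6}}
  W12: {{t4},{t1,t4},{t3,t4},{t4,t5},{t4,t6},{t1,t3,t4}}
  W13: {{t2},{t1,t2},{t2,t5},{t1,t2,t5}} {{t1,t4},{t3,t4},{t1,t3,t4}} {{t1,t6},{t1,t5,t6}} {{t3,t6}}
  W14: {{t6},{t1,t6},{t3,t6},{t4,t6},{t5,t6},{t1,t5,t6}} {{t1,t2},{t2,t5},{t1,t2,t5}} {{t1,t4},{t1,t3,t4}} {{t4,t5}}
  W23: {{t1,t4},{t3,t4},{t1,t3,t4}}
  W24: {{t1,t4},{t1,t3,t4}} {{t4,t5}} {{t4,t6}}
  W34: {{t1},{t1,t2},{t1,t3},{t1,t4},{t1,t5},{t1,t6},{t2,t5},{t1,t2,t5},{t1,t3,t4},{t1,t5,t6}} {{t3,t6}}
  W123: {{t1,t4},{t3,t4},{t1,t3,t4}}
  W124: {{t1,t4},{t1,t3,t4}} {{t4,t5}} {{t4,t6}}
  W134: {{t1,t2},{t2,t5},{t1,t2,t5}} {{t1,t4},{t1,t3,t4}} {{t1,t6},{t1,t5,t6}} {{t3,t6}}
  W234: {{t1,t4},{t1,t3,t4}}
  W1234: {{t1,t4},{t1,t3,t4}}
C dims 5,15,9,1; δ0: rk 4, SNF 1^4; δ1: rk 8, SNF 1^8; δ2: rk 1, SNF 1^1
Ȟ^0 = (5 − 4) − 0 = 1, so Ȟ^0 ≅ Z
Ȟ^1 = (15 − 8) − 4 = 3, so Ȟ^1 ≅ Z^3
Ȟ^2 = (9 − 1) − 8 = 0, so Ȟ^2 ≅ 0


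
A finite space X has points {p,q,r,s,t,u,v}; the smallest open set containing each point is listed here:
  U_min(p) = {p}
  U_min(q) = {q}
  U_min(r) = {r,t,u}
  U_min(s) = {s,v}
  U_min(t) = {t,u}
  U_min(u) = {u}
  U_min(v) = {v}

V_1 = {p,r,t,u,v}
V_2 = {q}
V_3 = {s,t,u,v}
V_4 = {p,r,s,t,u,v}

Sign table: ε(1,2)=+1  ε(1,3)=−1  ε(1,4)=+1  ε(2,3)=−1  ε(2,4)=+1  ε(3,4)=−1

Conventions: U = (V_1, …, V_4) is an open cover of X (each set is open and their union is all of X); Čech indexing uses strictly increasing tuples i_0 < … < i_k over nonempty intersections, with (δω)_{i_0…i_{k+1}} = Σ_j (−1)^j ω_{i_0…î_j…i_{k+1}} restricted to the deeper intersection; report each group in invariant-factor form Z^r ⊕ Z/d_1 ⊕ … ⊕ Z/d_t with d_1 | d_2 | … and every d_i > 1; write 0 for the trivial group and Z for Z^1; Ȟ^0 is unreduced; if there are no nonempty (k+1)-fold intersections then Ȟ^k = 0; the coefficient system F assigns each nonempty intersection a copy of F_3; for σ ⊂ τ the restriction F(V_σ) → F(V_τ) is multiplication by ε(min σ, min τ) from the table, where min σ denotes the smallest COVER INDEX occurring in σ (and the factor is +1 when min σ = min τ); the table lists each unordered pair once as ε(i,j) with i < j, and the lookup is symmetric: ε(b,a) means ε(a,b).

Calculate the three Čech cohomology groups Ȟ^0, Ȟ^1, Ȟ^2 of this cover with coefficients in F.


nerve of the cover:
  V13={t,u,v} V14={p,r,t,u,v} V34={s,t,u,v}
  V134={t,u,v}
C dims 4,3,1; δ0: rk_F3 2; δ1: rk_F3 1
Ȟ^0 = (4 − 2) − 0 = 2, so Ȟ^0 ≅ Z/3 ⊕ Z/3
Ȟ^1 = (3 − 1) − 2 = 0, so Ȟ^1 ≅ 0
Ȟ^2 = (1 − 0) − 1 = 0, so Ȟ^2 ≅ 0

Ȟ^0 = Z/3 ⊕ Z/3, Ȟ^1 = 0 and Ȟ^2 = 0


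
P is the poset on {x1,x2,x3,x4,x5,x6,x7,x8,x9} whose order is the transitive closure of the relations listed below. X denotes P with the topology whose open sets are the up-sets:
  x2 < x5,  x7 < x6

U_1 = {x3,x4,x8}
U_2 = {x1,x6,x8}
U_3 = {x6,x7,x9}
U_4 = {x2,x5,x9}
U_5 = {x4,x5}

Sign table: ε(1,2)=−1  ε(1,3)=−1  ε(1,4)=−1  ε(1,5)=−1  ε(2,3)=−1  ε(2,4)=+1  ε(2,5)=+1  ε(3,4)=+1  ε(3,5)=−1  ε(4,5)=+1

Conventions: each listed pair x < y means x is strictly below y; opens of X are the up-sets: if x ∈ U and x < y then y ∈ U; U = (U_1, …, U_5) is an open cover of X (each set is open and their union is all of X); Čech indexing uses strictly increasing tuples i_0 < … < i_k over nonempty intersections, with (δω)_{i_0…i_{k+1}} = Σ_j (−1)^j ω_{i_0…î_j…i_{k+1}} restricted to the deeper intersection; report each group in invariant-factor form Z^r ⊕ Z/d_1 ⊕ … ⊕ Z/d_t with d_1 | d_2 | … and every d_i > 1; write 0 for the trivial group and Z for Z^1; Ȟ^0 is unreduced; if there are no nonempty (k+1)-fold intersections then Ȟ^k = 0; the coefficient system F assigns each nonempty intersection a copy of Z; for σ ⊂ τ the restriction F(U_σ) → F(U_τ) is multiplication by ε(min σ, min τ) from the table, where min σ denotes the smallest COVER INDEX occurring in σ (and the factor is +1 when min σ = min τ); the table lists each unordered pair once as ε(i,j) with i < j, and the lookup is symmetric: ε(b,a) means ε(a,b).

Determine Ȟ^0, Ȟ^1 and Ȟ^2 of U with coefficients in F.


cover nerve:
  U12={x8} U15={x4} U23={x6} U34={x9} U45={x5}
C dims 5,5; δ0: rk 5, SNF 1^4·2
Ȟ^0: (5−5)−0=0 ⇒ 0
Ȟ^1: (5−0)−5=0 plus torsion [2] ⇒ Z/2
Ȟ^2: (0−0)−0=0 ⇒ 0

Ȟ^0(U;F) ≅ 0, Ȟ^1(U;F) ≅ Z/2 and Ȟ^2(U;F) ≅ 0


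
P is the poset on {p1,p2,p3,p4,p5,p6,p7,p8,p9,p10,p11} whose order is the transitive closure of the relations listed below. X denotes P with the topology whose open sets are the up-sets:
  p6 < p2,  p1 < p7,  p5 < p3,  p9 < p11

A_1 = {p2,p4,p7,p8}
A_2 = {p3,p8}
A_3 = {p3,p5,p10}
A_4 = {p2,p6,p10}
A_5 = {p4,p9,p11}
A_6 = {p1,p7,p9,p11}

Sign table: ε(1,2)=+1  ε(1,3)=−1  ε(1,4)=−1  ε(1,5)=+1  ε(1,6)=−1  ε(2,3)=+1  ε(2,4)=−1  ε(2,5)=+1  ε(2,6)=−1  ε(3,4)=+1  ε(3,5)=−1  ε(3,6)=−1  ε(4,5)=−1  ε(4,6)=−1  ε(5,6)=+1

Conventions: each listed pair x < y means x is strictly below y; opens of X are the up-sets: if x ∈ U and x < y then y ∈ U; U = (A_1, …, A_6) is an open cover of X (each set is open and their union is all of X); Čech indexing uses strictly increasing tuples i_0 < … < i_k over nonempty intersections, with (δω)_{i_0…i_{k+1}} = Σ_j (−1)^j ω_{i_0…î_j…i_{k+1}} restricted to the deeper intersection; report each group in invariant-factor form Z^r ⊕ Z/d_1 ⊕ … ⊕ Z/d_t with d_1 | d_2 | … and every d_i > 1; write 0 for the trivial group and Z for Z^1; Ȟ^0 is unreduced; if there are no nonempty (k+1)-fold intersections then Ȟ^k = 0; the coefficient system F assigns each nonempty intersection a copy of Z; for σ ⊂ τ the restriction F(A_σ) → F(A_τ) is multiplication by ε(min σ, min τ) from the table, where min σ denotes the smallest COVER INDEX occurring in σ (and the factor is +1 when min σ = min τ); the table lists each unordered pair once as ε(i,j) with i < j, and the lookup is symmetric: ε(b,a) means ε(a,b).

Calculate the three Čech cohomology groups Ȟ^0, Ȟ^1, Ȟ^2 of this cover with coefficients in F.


Ȟ^0(U;F) ≅ 0; Ȟ^1(U;F) ≅ Z ⊕ Z/2; Ȟ^2(U;F) ≅ 0

intersection data:
  A12={p8} A14={p2} A15={p4} A16={p7} A23={p3} A34={p10} A56={p9,p11}
C dims 6,7; δ0: rk 6, SNF 1^5·2
Ȟ^0 = (6 − 6) − 0 = 0, so Ȟ^0 ≅ 0
Ȟ^1 = (7 − 0) − 6 = 1 plus torsion [2], so Ȟ^1 ≅ Z ⊕ Z/2
Ȟ^2 = (0 − 0) − 0 = 0, so Ȟ^2 ≅ 0


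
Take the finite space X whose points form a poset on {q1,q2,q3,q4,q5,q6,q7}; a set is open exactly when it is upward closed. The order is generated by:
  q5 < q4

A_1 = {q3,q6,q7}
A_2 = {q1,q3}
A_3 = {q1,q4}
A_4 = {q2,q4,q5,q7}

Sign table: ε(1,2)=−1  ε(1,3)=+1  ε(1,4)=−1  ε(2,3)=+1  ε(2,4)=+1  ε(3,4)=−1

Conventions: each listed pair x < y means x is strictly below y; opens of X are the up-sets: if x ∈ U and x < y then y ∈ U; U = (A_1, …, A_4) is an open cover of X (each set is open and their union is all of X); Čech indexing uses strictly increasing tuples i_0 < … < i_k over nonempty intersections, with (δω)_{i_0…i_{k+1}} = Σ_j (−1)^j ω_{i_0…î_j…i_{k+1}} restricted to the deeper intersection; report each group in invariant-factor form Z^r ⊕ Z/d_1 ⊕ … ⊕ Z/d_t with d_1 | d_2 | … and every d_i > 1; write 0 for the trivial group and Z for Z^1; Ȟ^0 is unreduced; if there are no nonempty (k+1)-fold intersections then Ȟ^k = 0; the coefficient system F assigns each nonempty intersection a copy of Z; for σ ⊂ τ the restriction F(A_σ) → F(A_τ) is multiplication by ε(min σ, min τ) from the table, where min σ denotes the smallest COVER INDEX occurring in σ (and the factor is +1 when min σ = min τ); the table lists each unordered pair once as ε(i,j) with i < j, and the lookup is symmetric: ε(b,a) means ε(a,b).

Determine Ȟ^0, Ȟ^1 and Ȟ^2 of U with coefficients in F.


cover nerve:
  A12={q3} A14={q7} A23={q1} A34={q4}
C dims 4,4; δ0: rk 4, SNF 1^3·2
Ȟ^0: (4−4)−0=0 ⇒ 0
Ȟ^1: (4−0)−4=0 plus torsion [2] ⇒ Z/2
Ȟ^2: (0−0)−0=0 ⇒ 0

Ȟ^0(U;F) ≅ 0, Ȟ^1(U;F) ≅ Z/2 and Ȟ^2(U;F) ≅ 0


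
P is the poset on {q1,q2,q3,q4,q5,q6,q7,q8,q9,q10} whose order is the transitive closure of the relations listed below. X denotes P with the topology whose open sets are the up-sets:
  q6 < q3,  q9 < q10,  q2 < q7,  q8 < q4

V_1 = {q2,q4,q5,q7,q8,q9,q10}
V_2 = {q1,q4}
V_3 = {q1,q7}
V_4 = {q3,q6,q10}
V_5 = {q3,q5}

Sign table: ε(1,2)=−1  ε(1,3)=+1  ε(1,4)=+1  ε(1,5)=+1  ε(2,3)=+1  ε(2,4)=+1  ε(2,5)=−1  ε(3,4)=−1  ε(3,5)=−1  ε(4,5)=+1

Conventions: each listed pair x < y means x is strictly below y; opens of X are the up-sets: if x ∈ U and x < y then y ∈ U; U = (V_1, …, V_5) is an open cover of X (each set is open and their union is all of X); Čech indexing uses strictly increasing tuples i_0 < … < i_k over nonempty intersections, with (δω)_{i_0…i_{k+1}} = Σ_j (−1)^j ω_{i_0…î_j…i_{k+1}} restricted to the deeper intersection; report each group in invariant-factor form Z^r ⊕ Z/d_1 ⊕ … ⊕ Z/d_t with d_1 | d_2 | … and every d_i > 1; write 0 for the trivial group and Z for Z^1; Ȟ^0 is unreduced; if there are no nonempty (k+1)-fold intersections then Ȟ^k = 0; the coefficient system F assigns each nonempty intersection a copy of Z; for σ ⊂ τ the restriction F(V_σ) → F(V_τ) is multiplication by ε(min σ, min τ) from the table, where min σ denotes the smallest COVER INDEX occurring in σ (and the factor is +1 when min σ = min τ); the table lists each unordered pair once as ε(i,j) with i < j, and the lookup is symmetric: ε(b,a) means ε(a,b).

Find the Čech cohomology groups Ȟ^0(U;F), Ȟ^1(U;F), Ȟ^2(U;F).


Ȟ^0 ≅ 0,  Ȟ^1 ≅ Z ⊕ Z/2,  Ȟ^2 ≅ 0

nerve of the cover:
  V12={q4} V13={q7} V14={q10} V15={q5} V23={q1} V45={q3}
C dims 5,6; δ0: rk 5, SNF 1^4·2
Ȟ^0 = (5 − 5) − 0 = 0, so Ȟ^0 ≅ 0
Ȟ^1 = (6 − 0) − 5 = 1 plus torsion [2], so Ȟ^1 ≅ Z ⊕ Z/2
Ȟ^2 = (0 − 0) − 0 = 0, so Ȟ^2 ≅ 0


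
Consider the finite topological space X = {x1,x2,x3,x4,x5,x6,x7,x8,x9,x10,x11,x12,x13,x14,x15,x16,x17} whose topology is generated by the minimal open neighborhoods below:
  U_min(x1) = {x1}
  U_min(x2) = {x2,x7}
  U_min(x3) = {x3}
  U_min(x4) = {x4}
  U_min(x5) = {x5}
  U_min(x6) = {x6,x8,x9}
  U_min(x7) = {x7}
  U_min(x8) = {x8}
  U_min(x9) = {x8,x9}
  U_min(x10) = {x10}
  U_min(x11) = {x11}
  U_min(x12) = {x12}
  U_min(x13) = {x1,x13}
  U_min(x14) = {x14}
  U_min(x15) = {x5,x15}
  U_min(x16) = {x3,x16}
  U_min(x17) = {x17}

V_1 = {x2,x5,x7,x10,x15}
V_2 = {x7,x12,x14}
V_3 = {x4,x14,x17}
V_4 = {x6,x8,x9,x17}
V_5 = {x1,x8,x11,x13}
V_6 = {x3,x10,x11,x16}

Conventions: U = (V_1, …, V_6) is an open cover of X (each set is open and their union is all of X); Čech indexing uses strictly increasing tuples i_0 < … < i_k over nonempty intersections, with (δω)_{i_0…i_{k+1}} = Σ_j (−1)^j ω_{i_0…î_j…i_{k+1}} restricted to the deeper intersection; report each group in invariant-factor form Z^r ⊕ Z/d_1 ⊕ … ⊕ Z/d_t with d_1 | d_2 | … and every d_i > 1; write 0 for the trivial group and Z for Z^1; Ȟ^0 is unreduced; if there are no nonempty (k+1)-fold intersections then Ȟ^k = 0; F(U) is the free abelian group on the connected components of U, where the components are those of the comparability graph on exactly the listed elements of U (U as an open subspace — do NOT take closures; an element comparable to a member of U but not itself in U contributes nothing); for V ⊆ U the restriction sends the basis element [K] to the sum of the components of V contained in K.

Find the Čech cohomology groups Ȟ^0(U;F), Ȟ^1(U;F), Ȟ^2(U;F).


Ȟ^0 ≅ Z^11; Ȟ^1 ≅ 0; Ȟ^2 ≅ 0

nerve of the cover:
  V12={x7} V16={x10} V23={x14} V34={x17} V45={x8} V56={x11}
components per intersection:
  V1: {x2,x7} {x5,x15} {x10}
  V2: {x7} {x12} {x14}
  V3: {x4} {x14} {x17}
  V4: {x6,x8,x9} {x17}
  V5: {x1,x13} {x8} {x11}
  V6: {x3,x16} {x10} {x11}
  V12: {x7}
  V16: {x10}
  V23: {x14}
  V34: {x17}
  V45: {x8}
  V56: {x11}
C dims 17,6; δ0: rk 6, SNF 1^6
Ȟ^0 = (17 − 6) − 0 = 11, so Ȟ^0 ≅ Z^11
Ȟ^1 = (6 − 0) − 6 = 0, so Ȟ^1 ≅ 0
Ȟ^2 = (0 − 0) − 0 = 0, so Ȟ^2 ≅ 0


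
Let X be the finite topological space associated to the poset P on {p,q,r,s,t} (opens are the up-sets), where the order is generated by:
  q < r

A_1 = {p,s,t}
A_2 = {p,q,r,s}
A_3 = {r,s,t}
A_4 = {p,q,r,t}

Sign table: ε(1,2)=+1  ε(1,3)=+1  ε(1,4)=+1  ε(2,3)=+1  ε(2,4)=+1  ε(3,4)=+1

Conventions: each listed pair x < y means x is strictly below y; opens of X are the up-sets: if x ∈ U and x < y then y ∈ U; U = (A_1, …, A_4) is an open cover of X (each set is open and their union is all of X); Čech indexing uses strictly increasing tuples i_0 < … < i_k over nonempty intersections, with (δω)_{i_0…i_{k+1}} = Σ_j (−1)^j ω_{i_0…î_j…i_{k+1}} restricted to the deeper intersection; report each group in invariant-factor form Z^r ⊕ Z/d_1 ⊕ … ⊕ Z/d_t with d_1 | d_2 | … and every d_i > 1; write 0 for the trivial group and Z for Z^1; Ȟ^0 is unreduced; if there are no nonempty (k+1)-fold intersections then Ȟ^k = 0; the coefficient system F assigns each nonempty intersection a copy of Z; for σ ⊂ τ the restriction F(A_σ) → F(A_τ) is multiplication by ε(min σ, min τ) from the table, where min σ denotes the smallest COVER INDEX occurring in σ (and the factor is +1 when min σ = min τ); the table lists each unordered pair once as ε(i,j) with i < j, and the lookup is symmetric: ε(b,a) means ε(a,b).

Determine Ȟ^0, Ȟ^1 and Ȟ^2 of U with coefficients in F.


nonempty intersections:
  A12={p,s} A13={s,t} A14={p,t} A23={r,s} A24={p,q,r} A34={r,t}
  A123={s} A124={p} A134={t} A234={r}
C dims 4,6,4; δ0: rk 3, SNF 1^3; δ1: rk 3, SNF 1^3
Ȟ^0: (4−3)−0=1 ⇒ Z
Ȟ^1: (6−3)−3=0 ⇒ 0
Ȟ^2: (4−0)−3=1 ⇒ Z

Ȟ^0 ≅ Z, Ȟ^1 ≅ 0, Ȟ^2 ≅ Z


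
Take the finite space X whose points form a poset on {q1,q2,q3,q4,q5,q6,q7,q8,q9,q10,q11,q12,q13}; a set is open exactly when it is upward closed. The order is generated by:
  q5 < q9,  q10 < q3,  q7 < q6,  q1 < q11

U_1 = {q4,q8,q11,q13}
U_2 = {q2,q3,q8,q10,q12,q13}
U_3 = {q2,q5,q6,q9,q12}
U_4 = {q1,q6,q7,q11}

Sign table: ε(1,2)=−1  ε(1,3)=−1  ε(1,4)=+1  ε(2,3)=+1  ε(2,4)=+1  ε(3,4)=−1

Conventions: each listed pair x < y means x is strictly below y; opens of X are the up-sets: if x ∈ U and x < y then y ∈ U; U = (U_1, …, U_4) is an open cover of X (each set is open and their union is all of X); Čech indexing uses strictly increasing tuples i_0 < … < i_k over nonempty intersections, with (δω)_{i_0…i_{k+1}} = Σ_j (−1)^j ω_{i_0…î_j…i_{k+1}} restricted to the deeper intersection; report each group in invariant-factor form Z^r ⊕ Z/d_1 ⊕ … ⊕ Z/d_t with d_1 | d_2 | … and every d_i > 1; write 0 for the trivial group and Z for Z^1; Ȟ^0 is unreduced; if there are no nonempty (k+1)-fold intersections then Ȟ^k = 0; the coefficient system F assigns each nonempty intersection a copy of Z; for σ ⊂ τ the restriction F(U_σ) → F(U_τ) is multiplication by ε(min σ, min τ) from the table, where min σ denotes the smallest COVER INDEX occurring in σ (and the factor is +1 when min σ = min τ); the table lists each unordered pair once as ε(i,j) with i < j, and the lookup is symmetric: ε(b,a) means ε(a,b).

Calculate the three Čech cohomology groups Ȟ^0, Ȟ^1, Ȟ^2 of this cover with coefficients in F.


Ȟ^0 ≅ Z; Ȟ^1 ≅ Z; Ȟ^2 ≅ 0

nonempty intersections:
  U12={q8,q13} U14={q11} U23={q2,q12} U34={q6}
C dims 4,4; δ0: rk 3, SNF 1^3
Ȟ^0: (4−3)−0=1 ⇒ Z
Ȟ^1: (4−0)−3=1 ⇒ Z
Ȟ^2: (0−0)−0=0 ⇒ 0


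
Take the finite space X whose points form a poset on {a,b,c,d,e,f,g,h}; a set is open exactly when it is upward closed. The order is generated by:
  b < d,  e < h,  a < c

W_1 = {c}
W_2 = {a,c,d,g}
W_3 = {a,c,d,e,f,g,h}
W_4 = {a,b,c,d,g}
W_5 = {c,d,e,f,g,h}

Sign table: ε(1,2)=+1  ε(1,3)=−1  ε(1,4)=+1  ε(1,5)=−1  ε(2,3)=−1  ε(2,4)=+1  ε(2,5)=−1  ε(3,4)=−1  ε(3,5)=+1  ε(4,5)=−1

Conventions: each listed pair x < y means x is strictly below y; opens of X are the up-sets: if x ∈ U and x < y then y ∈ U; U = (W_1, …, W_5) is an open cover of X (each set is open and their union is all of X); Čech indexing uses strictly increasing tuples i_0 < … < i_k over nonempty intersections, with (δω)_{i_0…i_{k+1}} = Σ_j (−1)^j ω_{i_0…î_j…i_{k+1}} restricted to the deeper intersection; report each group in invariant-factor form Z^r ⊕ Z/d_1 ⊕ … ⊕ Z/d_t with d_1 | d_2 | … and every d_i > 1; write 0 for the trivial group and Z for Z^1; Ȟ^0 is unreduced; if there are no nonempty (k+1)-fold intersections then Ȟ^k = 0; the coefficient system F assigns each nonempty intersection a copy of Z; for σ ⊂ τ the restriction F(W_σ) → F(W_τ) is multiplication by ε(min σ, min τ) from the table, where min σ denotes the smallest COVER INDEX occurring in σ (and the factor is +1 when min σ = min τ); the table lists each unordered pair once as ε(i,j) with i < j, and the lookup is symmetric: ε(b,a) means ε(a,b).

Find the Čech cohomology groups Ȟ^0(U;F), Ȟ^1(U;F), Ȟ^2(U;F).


Ȟ^0(U;F) ≅ Z; Ȟ^1(U;F) ≅ 0; Ȟ^2(U;F) ≅ 0

intersection data:
  W12={c} W13={c} W14={c} W15={c} W23={a,c,d,g} W24={a,c,d,g} W25={c,d,g} W34={a,c,d,g} W35={c,d,e,f,g,h} W45={c,d,g}
  W123={c} W124={c} W125={c} W134={c} W135={c} W145={c} W234={a,c,d,g} W235={c,d,g} W245={c,d,g} W345={c,d,g}
  W1234={c} W1235={c} W1245={c} W1345={c} W2345={c,d,g}
  W12345={c}
C dims 5,10,10,5; δ0: rk 4, SNF 1^4; δ1: rk 6, SNF 1^6; δ2: rk 4, SNF 1^4
Ȟ^0 = (5 − 4) − 0 = 1, so Ȟ^0 ≅ Z
Ȟ^1 = (10 − 6) − 4 = 0, so Ȟ^1 ≅ 0
Ȟ^2 = (10 − 4) − 6 = 0, so Ȟ^2 ≅ 0


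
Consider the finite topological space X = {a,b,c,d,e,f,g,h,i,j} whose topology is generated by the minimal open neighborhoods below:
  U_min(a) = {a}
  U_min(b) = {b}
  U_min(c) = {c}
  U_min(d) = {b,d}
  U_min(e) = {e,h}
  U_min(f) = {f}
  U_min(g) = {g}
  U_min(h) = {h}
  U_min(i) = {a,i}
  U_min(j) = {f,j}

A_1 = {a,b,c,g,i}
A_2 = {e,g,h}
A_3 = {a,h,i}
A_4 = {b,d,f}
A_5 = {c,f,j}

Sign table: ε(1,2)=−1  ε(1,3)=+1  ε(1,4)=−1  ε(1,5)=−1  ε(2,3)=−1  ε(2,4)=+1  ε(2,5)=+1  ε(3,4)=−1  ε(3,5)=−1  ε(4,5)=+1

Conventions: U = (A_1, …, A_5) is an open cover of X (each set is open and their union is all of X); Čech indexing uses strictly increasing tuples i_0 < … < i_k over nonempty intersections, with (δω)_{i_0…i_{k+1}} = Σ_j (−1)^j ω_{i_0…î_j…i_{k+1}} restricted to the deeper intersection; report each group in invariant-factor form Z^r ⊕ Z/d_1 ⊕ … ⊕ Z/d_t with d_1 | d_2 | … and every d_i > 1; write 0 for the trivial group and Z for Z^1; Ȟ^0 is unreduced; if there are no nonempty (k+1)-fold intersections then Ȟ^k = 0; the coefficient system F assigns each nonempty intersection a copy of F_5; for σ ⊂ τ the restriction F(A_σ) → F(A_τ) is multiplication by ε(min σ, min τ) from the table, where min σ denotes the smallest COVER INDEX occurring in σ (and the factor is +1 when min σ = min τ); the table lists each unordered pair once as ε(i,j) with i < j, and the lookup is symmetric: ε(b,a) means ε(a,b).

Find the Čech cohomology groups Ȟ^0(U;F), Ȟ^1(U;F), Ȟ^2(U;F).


nonempty overlaps:
  A12={g} A13={a,i} A14={b} A15={c} A23={h} A45={f}
C dims 5,6; δ0: rk_F5 4
degree 0: 5−4−0 = 1 → Ȟ^0 ≅ Z/5
degree 1: 6−0−4 = 2 → Ȟ^1 ≅ Z/5 ⊕ Z/5
degree 2: 0−0−0 = 0 → Ȟ^2 ≅ 0

Ȟ^0(U;F) ≅ Z/5, Ȟ^1(U;F) ≅ Z/5 ⊕ Z/5, Ȟ^2(U;F) ≅ 0


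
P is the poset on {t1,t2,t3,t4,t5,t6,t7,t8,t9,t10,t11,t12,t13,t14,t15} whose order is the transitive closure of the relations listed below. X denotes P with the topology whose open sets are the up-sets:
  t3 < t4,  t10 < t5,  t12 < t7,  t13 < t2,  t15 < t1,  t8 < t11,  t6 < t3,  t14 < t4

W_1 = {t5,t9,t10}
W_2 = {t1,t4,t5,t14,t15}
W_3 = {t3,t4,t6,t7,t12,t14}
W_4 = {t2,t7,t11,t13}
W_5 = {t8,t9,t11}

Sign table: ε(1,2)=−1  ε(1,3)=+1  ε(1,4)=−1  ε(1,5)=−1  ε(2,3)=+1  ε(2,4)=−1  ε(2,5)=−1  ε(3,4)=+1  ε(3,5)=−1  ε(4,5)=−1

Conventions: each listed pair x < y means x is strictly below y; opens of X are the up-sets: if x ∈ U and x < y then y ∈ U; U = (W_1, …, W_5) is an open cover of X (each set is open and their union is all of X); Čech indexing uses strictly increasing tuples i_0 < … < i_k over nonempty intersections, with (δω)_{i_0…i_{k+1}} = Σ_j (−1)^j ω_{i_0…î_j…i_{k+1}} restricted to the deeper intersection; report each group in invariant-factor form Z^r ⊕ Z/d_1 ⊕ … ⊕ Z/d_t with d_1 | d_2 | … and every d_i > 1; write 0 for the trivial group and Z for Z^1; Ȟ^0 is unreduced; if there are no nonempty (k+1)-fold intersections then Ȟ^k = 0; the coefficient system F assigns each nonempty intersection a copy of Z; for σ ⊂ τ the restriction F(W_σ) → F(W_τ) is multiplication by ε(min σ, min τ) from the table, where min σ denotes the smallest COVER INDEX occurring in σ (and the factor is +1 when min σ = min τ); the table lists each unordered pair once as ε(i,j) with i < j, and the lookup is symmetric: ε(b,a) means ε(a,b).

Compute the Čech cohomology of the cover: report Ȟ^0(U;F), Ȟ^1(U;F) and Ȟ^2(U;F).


Ȟ^0 ≅ 0,  Ȟ^1 ≅ Z/2,  Ȟ^2 ≅ 0

nonempty overlaps:
  W12={t5} W15={t9} W23={t4,t14} W34={t7} W45={t11}
C dims 5,5; δ0: rk 5, SNF 1^4·2
degree 0: 5−5−0 = 0 → Ȟ^0 ≅ 0
degree 1: 5−0−5 = 0 plus torsion [2] → Ȟ^1 ≅ Z/2
degree 2: 0−0−0 = 0 → Ȟ^2 ≅ 0


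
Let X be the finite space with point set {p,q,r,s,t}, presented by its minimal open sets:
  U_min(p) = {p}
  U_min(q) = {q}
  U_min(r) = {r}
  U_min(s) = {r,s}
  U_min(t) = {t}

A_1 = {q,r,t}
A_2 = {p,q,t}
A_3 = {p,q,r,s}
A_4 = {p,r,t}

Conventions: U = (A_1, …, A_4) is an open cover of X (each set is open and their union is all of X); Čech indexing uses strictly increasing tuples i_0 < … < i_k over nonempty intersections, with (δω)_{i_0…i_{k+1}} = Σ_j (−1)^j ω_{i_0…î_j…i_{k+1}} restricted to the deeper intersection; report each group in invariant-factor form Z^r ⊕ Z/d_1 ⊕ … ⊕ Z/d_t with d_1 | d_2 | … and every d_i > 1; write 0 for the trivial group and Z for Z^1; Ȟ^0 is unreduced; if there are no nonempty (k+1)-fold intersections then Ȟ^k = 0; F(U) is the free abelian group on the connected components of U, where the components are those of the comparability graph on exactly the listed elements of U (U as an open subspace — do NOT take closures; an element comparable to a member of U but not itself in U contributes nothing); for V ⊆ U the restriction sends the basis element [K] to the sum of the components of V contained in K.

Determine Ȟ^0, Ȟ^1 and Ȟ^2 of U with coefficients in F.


nerve of the cover:
  A12={q,t} A13={q,r} A14={r,t} A23={p,q} A24={p,t} A34={p,r}
  A123={q} A124={t} A134={r} A234={p}
components per intersection:
  A1: {q} {r} {t}
  A2: {p} {q} {t}
  A3: {p} {q} {r,s}
  A4: {p} {r} {t}
  A12: {q} {t}
  A13: {q} {r}
  A14: {r} {t}
  A23: {p} {q}
  A24: {p} {t}
  A34: {p} {r}
  A123: {q}
  A124: {t}
  A134: {r}
  A234: {p}
C dims 12,12,4; δ0: rk 8, SNF 1^8; δ1: rk 4, SNF 1^4
Ȟ^0 = (12 − 8) − 0 = 4, so Ȟ^0 ≅ Z^4
Ȟ^1 = (12 − 4) − 8 = 0, so Ȟ^1 ≅ 0
Ȟ^2 = (4 − 0) − 4 = 0, so Ȟ^2 ≅ 0

Ȟ^0(U;F) ≅ Z^4,  Ȟ^1(U;F) ≅ 0,  Ȟ^2(U;F) ≅ 0


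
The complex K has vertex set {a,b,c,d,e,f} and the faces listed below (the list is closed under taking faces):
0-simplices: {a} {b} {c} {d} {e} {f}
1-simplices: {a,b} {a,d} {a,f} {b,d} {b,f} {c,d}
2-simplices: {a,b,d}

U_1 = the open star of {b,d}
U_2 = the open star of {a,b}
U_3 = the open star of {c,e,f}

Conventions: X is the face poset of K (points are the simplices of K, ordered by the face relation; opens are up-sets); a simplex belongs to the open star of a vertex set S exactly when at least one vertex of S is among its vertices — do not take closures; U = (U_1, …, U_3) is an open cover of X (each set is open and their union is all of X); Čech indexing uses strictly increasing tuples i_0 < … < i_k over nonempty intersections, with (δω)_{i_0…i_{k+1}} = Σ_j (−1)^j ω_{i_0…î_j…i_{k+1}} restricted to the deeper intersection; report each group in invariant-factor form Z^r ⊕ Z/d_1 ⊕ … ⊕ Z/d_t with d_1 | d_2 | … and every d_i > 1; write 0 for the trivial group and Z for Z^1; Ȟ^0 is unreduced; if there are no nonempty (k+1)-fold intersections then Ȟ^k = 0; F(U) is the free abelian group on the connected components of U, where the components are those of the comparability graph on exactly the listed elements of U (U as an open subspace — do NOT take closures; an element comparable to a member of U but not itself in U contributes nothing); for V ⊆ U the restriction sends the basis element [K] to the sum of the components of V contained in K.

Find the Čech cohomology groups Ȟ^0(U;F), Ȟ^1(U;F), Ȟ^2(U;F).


nerve simplices:
  U1={{b},{d},{a,b},{a,d},{b,d},{b,f},{c,d},{a,b,d}} U2={{a},{b},{a,b},{a,d},{a,f},{b,d},{b,f},{a,b,d}} U3={{c},{e},{f},{a,f},{b,f},{c,d}}
  U12={{b},{a,b},{a,d},{b,d},{b,f},{a,b,d}} U13={{b,f},{c,d}} U23={{a,f},{b,f}}
  U123={{b,f}}
components per intersection:
  U1: {{b},{d},{a,b},{a,d},{b,d},{b,f},{c,d},{a,b,d}}
  U2: {{a},{b},{a,b},{a,d},{a,f},{b,d},{b,f},{a,b,d}}
  U3: {{c},{c,d}} {{e}} {{f},{a,f},{b,f}}
  U12: {{b},{a,b},{a,d},{b,d},{b,f},{a,b,d}}
  U13: {{b,f}} {{c,d}}
  U23: {{a,f}} {{b,f}}
  U123: {{b,f}}
C dims 5,5,1; δ0: rk 3, SNF 1^3; δ1: rk 1, SNF 1^1
degree 0: 5−3−0 = 2 → Ȟ^0 ≅ Z^2
degree 1: 5−1−3 = 1 → Ȟ^1 ≅ Z
degree 2: 1−0−1 = 0 → Ȟ^2 ≅ 0

Ȟ^0(U;F) ≅ Z^2, Ȟ^1(U;F) ≅ Z, Ȟ^2(U;F) ≅ 0


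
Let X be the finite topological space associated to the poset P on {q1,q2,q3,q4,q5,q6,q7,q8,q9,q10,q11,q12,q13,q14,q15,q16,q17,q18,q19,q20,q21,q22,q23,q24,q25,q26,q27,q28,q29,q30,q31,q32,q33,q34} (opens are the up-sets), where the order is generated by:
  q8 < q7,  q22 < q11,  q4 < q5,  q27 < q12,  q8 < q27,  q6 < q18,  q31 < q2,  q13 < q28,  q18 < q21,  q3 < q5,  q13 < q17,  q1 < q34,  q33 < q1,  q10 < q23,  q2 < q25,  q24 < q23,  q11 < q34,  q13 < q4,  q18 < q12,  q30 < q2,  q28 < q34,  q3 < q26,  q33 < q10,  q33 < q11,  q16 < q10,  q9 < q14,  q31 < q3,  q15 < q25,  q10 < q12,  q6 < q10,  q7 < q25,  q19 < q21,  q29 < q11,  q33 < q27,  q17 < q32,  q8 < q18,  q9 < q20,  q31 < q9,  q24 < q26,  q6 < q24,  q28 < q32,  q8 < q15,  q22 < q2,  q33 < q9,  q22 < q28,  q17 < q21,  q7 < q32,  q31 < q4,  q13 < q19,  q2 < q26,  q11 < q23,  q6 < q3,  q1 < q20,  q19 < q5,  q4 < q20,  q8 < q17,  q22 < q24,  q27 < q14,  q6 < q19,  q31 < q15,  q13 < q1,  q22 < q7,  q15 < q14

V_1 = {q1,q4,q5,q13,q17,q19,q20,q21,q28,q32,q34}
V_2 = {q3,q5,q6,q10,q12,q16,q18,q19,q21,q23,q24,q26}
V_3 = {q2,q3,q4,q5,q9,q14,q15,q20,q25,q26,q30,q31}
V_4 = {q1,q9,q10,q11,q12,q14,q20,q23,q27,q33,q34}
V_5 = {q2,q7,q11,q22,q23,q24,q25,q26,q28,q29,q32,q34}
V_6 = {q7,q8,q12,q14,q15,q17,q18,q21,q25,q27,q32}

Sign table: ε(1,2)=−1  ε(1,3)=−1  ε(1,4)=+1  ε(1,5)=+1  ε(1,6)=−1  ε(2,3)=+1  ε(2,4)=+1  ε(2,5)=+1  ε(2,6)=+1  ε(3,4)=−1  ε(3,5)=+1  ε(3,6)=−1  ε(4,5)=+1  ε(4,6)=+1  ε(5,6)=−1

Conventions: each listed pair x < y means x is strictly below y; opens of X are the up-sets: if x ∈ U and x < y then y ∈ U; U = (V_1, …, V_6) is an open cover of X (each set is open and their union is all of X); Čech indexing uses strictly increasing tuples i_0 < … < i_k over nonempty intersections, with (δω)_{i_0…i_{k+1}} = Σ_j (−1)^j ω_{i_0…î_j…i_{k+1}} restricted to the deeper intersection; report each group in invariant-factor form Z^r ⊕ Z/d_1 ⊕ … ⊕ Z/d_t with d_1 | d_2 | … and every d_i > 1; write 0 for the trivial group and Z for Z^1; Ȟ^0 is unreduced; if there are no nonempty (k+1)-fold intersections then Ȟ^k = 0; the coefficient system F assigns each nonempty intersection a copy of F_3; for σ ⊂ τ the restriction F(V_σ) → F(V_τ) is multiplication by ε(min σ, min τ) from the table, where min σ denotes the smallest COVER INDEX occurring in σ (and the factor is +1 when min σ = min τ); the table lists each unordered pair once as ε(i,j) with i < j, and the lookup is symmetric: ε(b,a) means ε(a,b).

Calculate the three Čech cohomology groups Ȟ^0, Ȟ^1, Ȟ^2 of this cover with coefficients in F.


nerve simplices:
  V12={q5,q19,q21} V13={q4,q5,q20} V14={q1,q20,q34} V15={q28,q32,q34} V16={q17,q21,q32} V23={q3,q5,q26} V24={q10,q12,q23} V25={q23,q24,q26} V26={q12,q18,q21} V34={q9,q14,q20} V35={q2,q25,q26} V36={q14,q15,q25} V45={q11,q23,q34} V46={q12,q14,q27} V56={q7,q25,q32}
  V123={q5} V126={q21} V134={q20} V145={q34} V156={q32} V235={q26} V245={q23} V246={q12} V346={q14} V356={q25}
C dims 6,15,10; δ0: rk_F3 6; δ1: rk_F3 9
degree 0: 6−6−0 = 0 → Ȟ^0 ≅ 0
degree 1: 15−9−6 = 0 → Ȟ^1 ≅ 0
degree 2: 10−0−9 = 1 → Ȟ^2 ≅ Z/3

Ȟ^0 = 0; Ȟ^1 = 0; Ȟ^2 = Z/3


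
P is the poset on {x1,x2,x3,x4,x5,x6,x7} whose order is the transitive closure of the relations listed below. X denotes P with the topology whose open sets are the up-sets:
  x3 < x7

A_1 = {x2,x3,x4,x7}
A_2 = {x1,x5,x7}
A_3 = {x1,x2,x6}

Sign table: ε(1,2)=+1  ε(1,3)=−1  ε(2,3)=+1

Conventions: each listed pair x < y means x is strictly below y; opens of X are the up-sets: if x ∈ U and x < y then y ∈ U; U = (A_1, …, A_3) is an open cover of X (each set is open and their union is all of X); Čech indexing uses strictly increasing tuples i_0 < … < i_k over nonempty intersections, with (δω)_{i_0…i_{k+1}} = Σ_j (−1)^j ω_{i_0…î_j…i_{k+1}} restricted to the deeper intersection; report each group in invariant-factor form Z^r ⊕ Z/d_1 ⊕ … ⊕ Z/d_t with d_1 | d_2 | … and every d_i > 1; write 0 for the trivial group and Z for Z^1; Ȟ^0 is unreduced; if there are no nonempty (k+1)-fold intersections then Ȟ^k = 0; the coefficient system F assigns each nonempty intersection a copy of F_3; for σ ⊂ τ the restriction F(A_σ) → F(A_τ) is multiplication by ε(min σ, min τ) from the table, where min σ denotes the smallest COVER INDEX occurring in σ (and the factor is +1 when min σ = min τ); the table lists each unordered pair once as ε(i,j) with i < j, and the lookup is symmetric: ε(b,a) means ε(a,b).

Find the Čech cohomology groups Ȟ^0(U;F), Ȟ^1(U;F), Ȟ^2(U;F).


nonempty overlaps:
  A12={x7} A13={x2} A23={x1}
C dims 3,3; δ0: rk_F3 3
degree 0: 3−3−0 = 0 → Ȟ^0 ≅ 0
degree 1: 3−0−3 = 0 → Ȟ^1 ≅ 0
degree 2: 0−0−0 = 0 → Ȟ^2 ≅ 0

Ȟ^0 ≅ 0; Ȟ^1 ≅ 0; Ȟ^2 ≅ 0


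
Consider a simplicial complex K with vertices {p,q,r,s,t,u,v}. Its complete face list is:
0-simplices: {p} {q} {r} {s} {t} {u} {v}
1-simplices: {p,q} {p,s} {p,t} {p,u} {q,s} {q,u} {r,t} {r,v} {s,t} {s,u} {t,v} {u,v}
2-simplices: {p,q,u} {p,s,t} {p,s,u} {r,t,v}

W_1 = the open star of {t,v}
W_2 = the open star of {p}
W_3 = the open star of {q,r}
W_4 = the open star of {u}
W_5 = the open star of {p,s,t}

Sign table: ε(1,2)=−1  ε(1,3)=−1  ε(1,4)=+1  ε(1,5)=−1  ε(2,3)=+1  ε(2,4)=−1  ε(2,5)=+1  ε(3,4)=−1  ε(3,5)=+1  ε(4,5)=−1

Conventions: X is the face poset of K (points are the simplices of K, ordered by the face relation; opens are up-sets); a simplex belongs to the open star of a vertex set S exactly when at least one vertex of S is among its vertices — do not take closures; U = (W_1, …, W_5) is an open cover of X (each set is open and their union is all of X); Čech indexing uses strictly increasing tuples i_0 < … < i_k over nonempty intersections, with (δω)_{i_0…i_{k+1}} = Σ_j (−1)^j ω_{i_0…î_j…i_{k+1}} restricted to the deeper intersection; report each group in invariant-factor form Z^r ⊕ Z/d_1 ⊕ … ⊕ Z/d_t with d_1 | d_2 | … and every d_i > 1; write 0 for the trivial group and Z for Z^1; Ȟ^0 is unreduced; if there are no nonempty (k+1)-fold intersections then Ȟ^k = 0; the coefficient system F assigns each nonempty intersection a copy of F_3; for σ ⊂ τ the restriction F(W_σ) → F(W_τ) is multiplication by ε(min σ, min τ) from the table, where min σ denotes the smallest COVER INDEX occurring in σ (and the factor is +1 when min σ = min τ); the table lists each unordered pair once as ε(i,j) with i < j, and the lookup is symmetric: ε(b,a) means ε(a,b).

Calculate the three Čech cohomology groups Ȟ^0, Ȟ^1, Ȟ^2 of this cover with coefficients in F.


nonempty overlaps:
  W1={{t},{v},{p,t},{r,t},{r,v},{s,t},{t,v},{u,v},{p,s,t},{r,t,v}} W2={{p},{p,q},{p,s},{p,t},{p,u},{p,q,u},{p,s,t},{p,s,u}} W3={{q},{r},{p,q},{q,s},{q,u},{r,t},{r,v},{p,q,u},{r,t,v}} W4={{u},{p,u},{q,u},{s,u},{u,v},{p,q,u},{p,s,u}} W5={{p},{s},{t},{p,q},{p,s},{p,t},{p,u},{q,s},{r,t},{s,t},{s,u},{t,v},{p,q,u},{p,s,t},{p,s,u},{r,t,v}}
  W12={{p,t},{p,s,t}} W13={{r,t},{r,v},{r,t,v}} W14={{u,v}} W15={{t},{p,t},{r,t},{s,t},{t,v},{p,s,t},{r,t,v}} W23={{p,q},{p,q,u}} W24={{p,u},{p,q,u},{p,s,u}} W25={{p},{p,q},{p,s},{p,t},{p,u},{p,q,u},{p,s,t},{p,s,u}} W34={{q,u},{p,q,u}} W35={{p,q},{q,s},{r,t},{p,q,u},{r,t,v}} W45={{p,u},{s,u},{p,q,u},{p,s,u}}
  W125={{p,t},{p,s,t}} W135={{r,t},{r,t,v}} W234={{p,q,u}} W235={{p,q},{p,q,u}} W245={{p,u},{p,q,u},{p,s,u}} W345={{p,q,u}}
  W2345={{p,q,u}}
C dims 5,10,6,1; δ0: rk_F3 4; δ1: rk_F3 5; δ2: rk_F3 1
degree 0: 5−4−0 = 1 → Ȟ^0 ≅ Z/3
degree 1: 10−5−4 = 1 → Ȟ^1 ≅ Z/3
degree 2: 6−1−5 = 0 → Ȟ^2 ≅ 0

Ȟ^0(U;F) ≅ Z/3,  Ȟ^1(U;F) ≅ Z/3,  Ȟ^2(U;F) ≅ 0
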